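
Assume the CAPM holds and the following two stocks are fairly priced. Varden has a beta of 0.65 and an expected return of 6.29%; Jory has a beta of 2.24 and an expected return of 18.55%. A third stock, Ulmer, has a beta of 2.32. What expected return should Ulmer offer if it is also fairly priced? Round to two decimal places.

19.17%

MRP (SML slope) = (18.55% − 6.29%) / (2.24 − 0.65) = 12.26% / 1.59 = 7.7107%
R_f (intercept) = 6.29% − 0.65 × 7.7107% = 1.2780%
E(R_Ulmer) = R_f + β × MRP = 1.2780% + 2.32 × 7.7107% = 19.17%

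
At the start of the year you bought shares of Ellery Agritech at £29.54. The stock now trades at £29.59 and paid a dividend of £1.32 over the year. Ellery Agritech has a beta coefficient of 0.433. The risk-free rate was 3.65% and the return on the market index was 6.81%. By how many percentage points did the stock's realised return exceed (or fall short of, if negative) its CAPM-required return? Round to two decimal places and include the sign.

-0.38%

Realised HPR = (P1 + D1 − P0) / P0 = (29.59 + 1.32 − 29.54) / 29.54 = 1.37 / 29.54 = 4.6378%
MRP = 6.81% − 3.65% = 3.16%
CAPM required = R_f + β·MRP = 3.65% + 0.433 × 3.16% = 5.01828%
α = realised − required = 4.6378% − 5.01828% = -0.38%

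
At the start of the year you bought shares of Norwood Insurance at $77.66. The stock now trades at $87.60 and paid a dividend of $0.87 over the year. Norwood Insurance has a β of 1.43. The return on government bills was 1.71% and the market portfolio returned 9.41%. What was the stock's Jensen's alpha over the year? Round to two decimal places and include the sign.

+1.20%

Realised HPR = (P1 + D1 − P0) / P0 = (87.60 + 0.87 − 77.66) / 77.66 = 10.81 / 77.66 = 13.9196%
MRP = 9.41% − 1.71% = 7.70%
CAPM required = R_f + β·MRP = 1.71% + 1.43 × 7.70% = 12.7210%
α = realised − required = 13.9196% − 12.7210% = +1.20%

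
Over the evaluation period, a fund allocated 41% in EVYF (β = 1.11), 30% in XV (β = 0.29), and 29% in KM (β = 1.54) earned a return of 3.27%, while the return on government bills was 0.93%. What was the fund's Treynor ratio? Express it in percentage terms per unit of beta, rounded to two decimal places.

β_P = 0.41×1.11 + 0.30×0.29 + 0.29×1.54 = 0.9887
Treynor = (R_P − R_f) / β_P = (3.27% − 0.93%) / 0.9887 = 2.34% / 0.9887 = 2.37%

2.37%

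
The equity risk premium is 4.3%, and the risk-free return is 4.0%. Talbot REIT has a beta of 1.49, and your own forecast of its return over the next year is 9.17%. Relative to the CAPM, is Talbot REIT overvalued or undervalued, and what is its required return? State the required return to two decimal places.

Overvalued; required return 10.41%

Required return = R_f + β·MRP = 4.0% + 1.49 × 4.3% = 10.41%
Forecast 9.17% < required 10.41% → the stock plots below the SML → overvalued.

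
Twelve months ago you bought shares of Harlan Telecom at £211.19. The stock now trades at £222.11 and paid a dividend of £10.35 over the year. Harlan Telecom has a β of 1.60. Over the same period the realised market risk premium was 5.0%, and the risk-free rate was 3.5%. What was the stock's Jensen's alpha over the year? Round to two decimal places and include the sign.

-1.43%

Realised HPR = (P1 + D1 − P0) / P0 = (222.11 + 10.35 − 211.19) / 211.19 = 21.27 / 211.19 = 10.0715%
CAPM required = R_f + β·MRP = 3.5% + 1.60 × 5.0% = 11.5000%
α = realised − required = 10.0715% − 11.5000% = -1.43%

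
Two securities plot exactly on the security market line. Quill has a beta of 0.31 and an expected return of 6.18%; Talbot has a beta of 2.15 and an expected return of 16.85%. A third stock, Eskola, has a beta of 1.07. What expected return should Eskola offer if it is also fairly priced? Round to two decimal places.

10.59%

MRP (SML slope) = (16.85% − 6.18%) / (2.15 − 0.31) = 10.67% / 1.84 = 5.7989%
R_f (intercept) = 6.18% − 0.31 × 5.7989% = 4.3823%
E(R_Eskola) = R_f + β × MRP = 4.3823% + 1.07 × 5.7989% = 10.59%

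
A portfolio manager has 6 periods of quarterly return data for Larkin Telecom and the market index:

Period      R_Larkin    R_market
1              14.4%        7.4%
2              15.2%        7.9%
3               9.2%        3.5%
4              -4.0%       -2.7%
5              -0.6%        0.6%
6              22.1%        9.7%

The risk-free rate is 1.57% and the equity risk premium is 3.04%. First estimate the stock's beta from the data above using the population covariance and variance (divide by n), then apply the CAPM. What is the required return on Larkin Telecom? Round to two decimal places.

7.81%

Mean R_i = (14.4 + 15.2 + 9.2 − 4.0 − 0.6 + 22.1) / 6 = 9.3833%
Mean R_m = (7.4 + 7.9 + 3.5 − 2.7 + 0.6 + 9.7) / 6 = 4.4000%
Σ(R_i − R̄_i)(R_m − R̄_m) = 235.9300  ⇒  Cov = 235.9300 / 6 = 39.3217
Σ(R_m − R̄_m)² = 115.0000  ⇒  Var(R_m) = 115.0000 / 6 = 19.1667
β = Cov / Var(R_m) = 39.3217 / 19.1667 = 2.0516
E(R) = R_f + β × MRP = 1.57% + 2.0516 × 3.04% = 7.81%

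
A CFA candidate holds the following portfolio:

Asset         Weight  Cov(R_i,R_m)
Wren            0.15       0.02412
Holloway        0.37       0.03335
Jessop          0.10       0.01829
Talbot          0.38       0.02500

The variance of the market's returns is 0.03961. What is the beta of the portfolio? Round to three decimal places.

β_Wren = 0.02412 / 0.03961 = 0.6089
β_Holloway = 0.03335 / 0.03961 = 0.8420
β_Jessop = 0.01829 / 0.03961 = 0.4618
β_Talbot = 0.02500 / 0.03961 = 0.6312
β_P = Σ w_i β_i = 0.15×0.6089 + 0.37×0.8420 + 0.10×0.4618 + 0.38×0.6312 = 0.6889

0.689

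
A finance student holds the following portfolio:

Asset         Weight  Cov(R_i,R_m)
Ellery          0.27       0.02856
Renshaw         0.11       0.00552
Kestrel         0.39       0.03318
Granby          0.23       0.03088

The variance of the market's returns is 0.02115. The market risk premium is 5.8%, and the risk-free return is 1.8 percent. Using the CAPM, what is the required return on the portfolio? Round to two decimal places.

β_Ellery = 0.02856 / 0.02115 = 1.3504
β_Renshaw = 0.00552 / 0.02115 = 0.2610
β_Kestrel = 0.03318 / 0.02115 = 1.5688
β_Granby = 0.03088 / 0.02115 = 1.4600
β_P = Σ w_i β_i = 0.27×1.3504 + 0.11×0.2610 + 0.39×1.5688 + 0.23×1.4600 = 1.3410
E(R_P) = R_f + β_P × MRP = 1.8% + 1.3410 × 5.8% = 9.58%

9.58%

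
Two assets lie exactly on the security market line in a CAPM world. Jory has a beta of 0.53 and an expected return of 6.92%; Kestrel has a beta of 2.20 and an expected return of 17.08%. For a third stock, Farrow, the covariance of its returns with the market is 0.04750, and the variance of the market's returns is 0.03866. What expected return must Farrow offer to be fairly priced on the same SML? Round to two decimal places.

MRP = (17.08% − 6.92%) / (2.20 − 0.53) = 6.0838%
R_f = 6.92% − 0.53 × 6.0838% = 3.6956%
β_Farrow = Cov / Var(R_m) = 0.04750 / 0.03866 = 1.2287
E(R_Farrow) = R_f + β × MRP = 3.6956% + 1.2287 × 6.0838% = 11.17%

11.17%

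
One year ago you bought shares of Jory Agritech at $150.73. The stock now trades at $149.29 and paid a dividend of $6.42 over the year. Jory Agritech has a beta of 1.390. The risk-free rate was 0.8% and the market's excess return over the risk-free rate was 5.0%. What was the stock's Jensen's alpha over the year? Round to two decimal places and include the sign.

-4.45%

Realised HPR = (P1 + D1 − P0) / P0 = (149.29 + 6.42 − 150.73) / 150.73 = 4.98 / 150.73 = 3.3039%
CAPM required = R_f + β·MRP = 0.8% + 1.390 × 5.0% = 7.7500%
α = realised − required = 3.3039% − 7.7500% = -4.45%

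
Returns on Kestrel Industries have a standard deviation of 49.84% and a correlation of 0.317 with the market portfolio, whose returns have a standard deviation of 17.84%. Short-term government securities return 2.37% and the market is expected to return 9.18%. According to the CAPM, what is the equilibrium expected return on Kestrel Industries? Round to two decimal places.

8.40%

β = ρ × σ_i / σ_m = 0.317 × 49.84% / 17.84% = 0.8856
MRP = 9.18% − 2.37% = 6.81%
E(R) = 2.37% + 0.8856 × 6.81% = 8.40%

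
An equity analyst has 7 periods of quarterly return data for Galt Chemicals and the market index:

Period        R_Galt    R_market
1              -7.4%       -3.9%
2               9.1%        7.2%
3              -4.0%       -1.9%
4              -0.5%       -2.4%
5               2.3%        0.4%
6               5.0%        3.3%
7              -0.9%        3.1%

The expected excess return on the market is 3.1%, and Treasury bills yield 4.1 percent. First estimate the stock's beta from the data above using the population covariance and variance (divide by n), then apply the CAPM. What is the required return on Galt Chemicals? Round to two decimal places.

Mean R_i = (-7.4 + 9.1 − 4.0 − 0.5 + 2.3 + 5.0 − 0.9) / 7 = 0.5143%
Mean R_m = (-3.9 + 7.2 − 1.9 − 2.4 + 0.4 + 3.3 + 3.1) / 7 = 0.8286%
Σ(R_i − R̄_i)(R_m − R̄_m) = 114.8271  ⇒  Cov = 114.8271 / 7 = 16.4039
Σ(R_m − R̄_m)² = 92.2743  ⇒  Var(R_m) = 92.2743 / 7 = 13.1820
β = Cov / Var(R_m) = 16.4039 / 13.1820 = 1.2444
E(R) = R_f + β × MRP = 4.1% + 1.2444 × 3.1% = 7.96%

7.96%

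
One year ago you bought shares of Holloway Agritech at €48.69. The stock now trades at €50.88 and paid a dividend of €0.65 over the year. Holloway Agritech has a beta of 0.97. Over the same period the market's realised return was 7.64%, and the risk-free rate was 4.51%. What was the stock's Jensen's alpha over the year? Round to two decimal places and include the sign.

Realised HPR = (P1 + D1 − P0) / P0 = (50.88 + 0.65 − 48.69) / 48.69 = 2.84 / 48.69 = 5.8328%
MRP = 7.64% − 4.51% = 3.13%
CAPM required = R_f + β·MRP = 4.51% + 0.97 × 3.13% = 7.5461%
α = realised − required = 5.8328% − 7.5461% = -1.71%

-1.71%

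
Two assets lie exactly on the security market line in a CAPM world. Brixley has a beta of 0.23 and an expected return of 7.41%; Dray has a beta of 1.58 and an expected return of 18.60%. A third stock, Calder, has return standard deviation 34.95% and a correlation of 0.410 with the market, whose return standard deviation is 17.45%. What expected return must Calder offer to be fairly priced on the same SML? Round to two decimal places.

12.31%

MRP = (18.60% − 7.41%) / (1.58 − 0.23) = 8.2889%
R_f = 7.41% − 0.23 × 8.2889% = 5.5036%
β_Calder = ρ·σ_i/σ_m = 0.410 × 34.95 / 17.45 = 0.8212
E(R_Calder) = R_f + β × MRP = 5.5036% + 0.8212 × 8.2889% = 12.31%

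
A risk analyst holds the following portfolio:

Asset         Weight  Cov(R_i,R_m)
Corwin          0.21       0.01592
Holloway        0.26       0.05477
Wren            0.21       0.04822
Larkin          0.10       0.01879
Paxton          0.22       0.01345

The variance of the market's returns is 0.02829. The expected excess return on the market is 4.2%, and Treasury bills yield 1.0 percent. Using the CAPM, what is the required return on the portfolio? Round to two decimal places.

β_Corwin = 0.01592 / 0.02829 = 0.5627
β_Holloway = 0.05477 / 0.02829 = 1.9360
β_Wren = 0.04822 / 0.02829 = 1.7045
β_Larkin = 0.01879 / 0.02829 = 0.6642
β_Paxton = 0.01345 / 0.02829 = 0.4754
β_P = Σ w_i β_i = 0.21×0.5627 + 0.26×1.9360 + 0.21×1.7045 + 0.10×0.6642 + 0.22×0.4754 = 1.1505
E(R_P) = R_f + β_P × MRP = 1.0% + 1.1505 × 4.2% = 5.83%

5.83%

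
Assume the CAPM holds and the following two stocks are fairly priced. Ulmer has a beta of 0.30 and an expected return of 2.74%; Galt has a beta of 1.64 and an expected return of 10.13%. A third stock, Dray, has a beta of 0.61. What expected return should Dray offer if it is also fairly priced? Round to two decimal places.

4.45%

MRP (SML slope) = (10.13% − 2.74%) / (1.64 − 0.30) = 7.39% / 1.34 = 5.5149%
R_f (intercept) = 2.74% − 0.30 × 5.5149% = 1.0855%
E(R_Dray) = R_f + β × MRP = 1.0855% + 0.61 × 5.5149% = 4.45%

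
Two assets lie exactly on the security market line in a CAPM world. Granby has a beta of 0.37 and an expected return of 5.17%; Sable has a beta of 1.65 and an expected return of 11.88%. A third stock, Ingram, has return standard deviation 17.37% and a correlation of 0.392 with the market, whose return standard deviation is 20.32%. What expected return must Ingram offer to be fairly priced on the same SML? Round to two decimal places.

4.99%

MRP = (11.88% − 5.17%) / (1.65 − 0.37) = 5.2422%
R_f = 5.17% − 0.37 × 5.2422% = 3.2304%
β_Ingram = ρ·σ_i/σ_m = 0.392 × 17.37 / 20.32 = 0.3351
E(R_Ingram) = R_f + β × MRP = 3.2304% + 0.3351 × 5.2422% = 4.99%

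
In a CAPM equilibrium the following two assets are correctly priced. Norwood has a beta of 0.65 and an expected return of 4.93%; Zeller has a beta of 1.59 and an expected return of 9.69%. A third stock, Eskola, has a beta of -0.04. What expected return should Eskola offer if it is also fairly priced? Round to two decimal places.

MRP (SML slope) = (9.69% − 4.93%) / (1.59 − 0.65) = 4.76% / 0.94 = 5.0638%
R_f (intercept) = 4.93% − 0.65 × 5.0638% = 1.6385%
E(R_Eskola) = R_f + β × MRP = 1.6385% + -0.04 × 5.0638% = 1.44%

1.44%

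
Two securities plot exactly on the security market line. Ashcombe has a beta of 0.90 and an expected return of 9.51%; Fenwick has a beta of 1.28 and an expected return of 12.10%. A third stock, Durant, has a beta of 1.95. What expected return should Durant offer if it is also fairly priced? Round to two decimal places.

16.67%

MRP (SML slope) = (12.10% − 9.51%) / (1.28 − 0.90) = 2.59% / 0.38 = 6.8158%
R_f (intercept) = 9.51% − 0.90 × 6.8158% = 3.3758%
E(R_Durant) = R_f + β × MRP = 3.3758% + 1.95 × 6.8158% = 16.67%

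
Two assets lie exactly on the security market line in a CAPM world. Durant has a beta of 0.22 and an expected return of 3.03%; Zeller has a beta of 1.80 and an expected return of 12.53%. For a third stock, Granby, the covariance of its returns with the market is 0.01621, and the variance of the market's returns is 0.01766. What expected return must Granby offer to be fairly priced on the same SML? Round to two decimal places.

MRP = (12.53% − 3.03%) / (1.80 − 0.22) = 6.0127%
R_f = 3.03% − 0.22 × 6.0127% = 1.7072%
β_Granby = Cov / Var(R_m) = 0.01621 / 0.01766 = 0.9179
E(R_Granby) = R_f + β × MRP = 1.7072% + 0.9179 × 6.0127% = 7.23%

7.23%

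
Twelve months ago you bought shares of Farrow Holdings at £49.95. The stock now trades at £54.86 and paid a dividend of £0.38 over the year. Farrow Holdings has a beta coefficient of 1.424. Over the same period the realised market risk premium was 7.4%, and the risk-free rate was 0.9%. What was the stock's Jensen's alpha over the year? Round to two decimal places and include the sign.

Realised HPR = (P1 + D1 − P0) / P0 = (54.86 + 0.38 − 49.95) / 49.95 = 5.29 / 49.95 = 10.5906%
CAPM required = R_f + β·MRP = 0.9% + 1.424 × 7.4% = 11.4376%
α = realised − required = 10.5906% − 11.4376% = -0.85%

-0.85%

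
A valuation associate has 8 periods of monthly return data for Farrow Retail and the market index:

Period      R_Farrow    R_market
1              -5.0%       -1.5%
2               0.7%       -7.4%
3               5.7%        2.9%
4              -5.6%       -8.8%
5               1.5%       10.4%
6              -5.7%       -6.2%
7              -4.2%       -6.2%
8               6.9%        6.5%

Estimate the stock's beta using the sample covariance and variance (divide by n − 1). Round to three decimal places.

0.512

Mean R_i = (-5.0 + 0.7 + 5.7 − 5.6 + 1.5 − 5.7 − 4.2 + 6.9) / 8 = -0.7125%
Mean R_m = (-1.5 − 7.4 + 2.9 − 8.8 + 10.4 − 6.2 − 6.2 + 6.5) / 8 = -1.2875%
Σ(R_i − R̄_i)(R_m − R̄_m) = 182.6213  ⇒  Cov = 182.6213 / 7 = 26.0888
Σ(R_m − R̄_m)² = 356.8888  ⇒  Var(R_m) = 356.8888 / 7 = 50.9841
β = Cov / Var(R_m) = 26.0888 / 50.9841 = 0.5117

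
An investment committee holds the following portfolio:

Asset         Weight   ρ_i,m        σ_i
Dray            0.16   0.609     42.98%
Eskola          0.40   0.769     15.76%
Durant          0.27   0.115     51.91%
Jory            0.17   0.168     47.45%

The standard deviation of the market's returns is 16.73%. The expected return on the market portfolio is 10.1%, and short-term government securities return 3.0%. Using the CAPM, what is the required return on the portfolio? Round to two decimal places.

8.09%

β_Dray = 0.609 × 42.98% / 16.73% = 1.5645
β_Eskola = 0.769 × 15.76% / 16.73% = 0.7244
β_Durant = 0.115 × 51.91% / 16.73% = 0.3568
β_Jory = 0.168 × 47.45% / 16.73% = 0.4765
β_P = Σ w_i β_i = 0.16×1.5645 + 0.40×0.7244 + 0.27×0.3568 + 0.17×0.4765 = 0.7174
MRP = 10.1% − 3.0% = 7.10%
E(R_P) = R_f + β_P × MRP = 3.0% + 0.7174 × 7.1% = 8.09%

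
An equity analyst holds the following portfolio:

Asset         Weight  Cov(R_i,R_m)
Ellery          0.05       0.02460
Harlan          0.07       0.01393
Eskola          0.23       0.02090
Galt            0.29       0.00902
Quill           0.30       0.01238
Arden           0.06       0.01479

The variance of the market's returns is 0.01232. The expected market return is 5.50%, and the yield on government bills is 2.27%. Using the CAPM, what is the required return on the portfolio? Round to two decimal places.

6.00%

β_Ellery = 0.02460 / 0.01232 = 1.9968
β_Harlan = 0.01393 / 0.01232 = 1.1307
β_Eskola = 0.02090 / 0.01232 = 1.6964
β_Galt = 0.00902 / 0.01232 = 0.7321
β_Quill = 0.01238 / 0.01232 = 1.0049
β_Arden = 0.01479 / 0.01232 = 1.2005
β_P = Σ w_i β_i = 0.05×1.9968 + 0.07×1.1307 + 0.23×1.6964 + 0.29×0.7321 + 0.30×1.0049 + 0.06×1.2005 = 1.1550
MRP = 5.50% − 2.27% = 3.23%
E(R_P) = R_f + β_P × MRP = 2.27% + 1.1550 × 3.23% = 6.00%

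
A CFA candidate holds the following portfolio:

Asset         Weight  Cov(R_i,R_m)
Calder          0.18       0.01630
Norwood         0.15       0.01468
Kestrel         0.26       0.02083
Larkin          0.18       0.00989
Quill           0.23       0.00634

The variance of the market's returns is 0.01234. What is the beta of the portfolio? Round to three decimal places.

1.118

β_Calder = 0.01630 / 0.01234 = 1.3209
β_Norwood = 0.01468 / 0.01234 = 1.1896
β_Kestrel = 0.02083 / 0.01234 = 1.6880
β_Larkin = 0.00989 / 0.01234 = 0.8015
β_Quill = 0.00634 / 0.01234 = 0.5138
β_P = Σ w_i β_i = 0.18×1.3209 + 0.15×1.1896 + 0.26×1.6880 + 0.18×0.8015 + 0.23×0.5138 = 1.1175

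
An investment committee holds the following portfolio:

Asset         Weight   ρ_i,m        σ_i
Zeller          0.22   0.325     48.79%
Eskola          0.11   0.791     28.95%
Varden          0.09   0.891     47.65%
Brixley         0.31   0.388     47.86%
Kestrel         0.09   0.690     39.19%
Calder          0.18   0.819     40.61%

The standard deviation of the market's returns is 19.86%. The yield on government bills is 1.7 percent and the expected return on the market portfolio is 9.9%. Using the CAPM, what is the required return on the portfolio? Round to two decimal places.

β_Zeller = 0.325 × 48.79% / 19.86% = 0.7984
β_Eskola = 0.791 × 28.95% / 19.86% = 1.1530
β_Varden = 0.891 × 47.65% / 19.86% = 2.1378
β_Brixley = 0.388 × 47.86% / 19.86% = 0.9350
β_Kestrel = 0.690 × 39.19% / 19.86% = 1.3616
β_Calder = 0.819 × 40.61% / 19.86% = 1.6747
β_P = Σ w_i β_i = 0.22×0.7984 + 0.11×1.1530 + 0.09×2.1378 + 0.31×0.9350 + 0.09×1.3616 + 0.18×1.6747 = 1.2087
MRP = 9.9% − 1.7% = 8.20%
E(R_P) = R_f + β_P × MRP = 1.7% + 1.2087 × 8.2% = 11.61%

11.61%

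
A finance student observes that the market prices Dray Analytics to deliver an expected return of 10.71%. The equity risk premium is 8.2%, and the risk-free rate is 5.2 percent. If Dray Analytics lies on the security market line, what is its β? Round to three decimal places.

β = (E(R) − R_f) / MRP = (10.71% − 5.2%) / 8.2% = 5.51% / 8.2% = 0.672

0.672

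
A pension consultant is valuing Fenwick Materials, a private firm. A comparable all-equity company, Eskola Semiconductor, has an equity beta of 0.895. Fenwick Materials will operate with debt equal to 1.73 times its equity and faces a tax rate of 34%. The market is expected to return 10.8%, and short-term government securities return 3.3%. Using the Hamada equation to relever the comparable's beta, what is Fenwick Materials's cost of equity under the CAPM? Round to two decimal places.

β_L = β_U × [1 + (1 − t)(D/E)] = 0.895 × [1 + (1 − 0.34) × 1.73]
    = 0.895 × [1 + 0.66 × 1.73] = 0.895 × 2.1418 = 1.9169
MRP = 10.8% − 3.3% = 7.50%
E(R) = R_f + β_L × MRP = 3.3% + 1.9169 × 7.5% = 17.68%

17.68%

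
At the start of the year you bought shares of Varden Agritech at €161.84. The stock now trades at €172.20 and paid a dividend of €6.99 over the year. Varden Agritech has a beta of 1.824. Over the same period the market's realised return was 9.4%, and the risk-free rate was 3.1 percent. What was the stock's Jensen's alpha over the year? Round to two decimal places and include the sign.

-3.87%

Realised HPR = (P1 + D1 − P0) / P0 = (172.20 + 6.99 − 161.84) / 161.84 = 17.35 / 161.84 = 10.7205%
MRP = 9.4% − 3.1% = 6.30%
CAPM required = R_f + β·MRP = 3.1% + 1.824 × 6.3% = 14.5912%
α = realised − required = 10.7205% − 14.5912% = -3.87%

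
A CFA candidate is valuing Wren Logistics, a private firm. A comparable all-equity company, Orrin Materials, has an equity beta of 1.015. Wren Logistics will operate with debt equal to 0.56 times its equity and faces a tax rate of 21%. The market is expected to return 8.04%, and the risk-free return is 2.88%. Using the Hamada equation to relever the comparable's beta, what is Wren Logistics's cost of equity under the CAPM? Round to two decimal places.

10.43%

β_L = β_U × [1 + (1 − t)(D/E)] = 1.015 × [1 + (1 − 0.21) × 0.56]
    = 1.015 × [1 + 0.79 × 0.56] = 1.015 × 1.4424 = 1.4640
MRP = 8.04% − 2.88% = 5.16%
E(R) = R_f + β_L × MRP = 2.88% + 1.4640 × 5.16% = 10.43%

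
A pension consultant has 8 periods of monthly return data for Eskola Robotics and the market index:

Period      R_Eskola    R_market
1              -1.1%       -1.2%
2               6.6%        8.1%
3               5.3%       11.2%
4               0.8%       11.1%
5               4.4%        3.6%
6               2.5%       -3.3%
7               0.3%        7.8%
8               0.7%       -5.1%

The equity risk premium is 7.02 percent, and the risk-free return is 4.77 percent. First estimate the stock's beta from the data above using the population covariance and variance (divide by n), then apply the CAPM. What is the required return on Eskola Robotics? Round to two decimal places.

5.97%

Mean R_i = (-1.1 + 6.6 + 5.3 + 0.8 + 4.4 + 2.5 + 0.3 + 0.7) / 8 = 2.4375%
Mean R_m = (-1.2 + 8.1 + 11.2 + 11.1 + 3.6 − 3.3 + 7.8 − 5.1) / 8 = 4.0250%
Σ(R_i − R̄_i)(R_m − R̄_m) = 50.8925  ⇒  Cov = 50.8925 / 8 = 6.3616
Σ(R_m − R̄_m)² = 296.7950  ⇒  Var(R_m) = 296.7950 / 8 = 37.0994
β = Cov / Var(R_m) = 6.3616 / 37.0994 = 0.1715
E(R) = R_f + β × MRP = 4.77% + 0.1715 × 7.02% = 5.97%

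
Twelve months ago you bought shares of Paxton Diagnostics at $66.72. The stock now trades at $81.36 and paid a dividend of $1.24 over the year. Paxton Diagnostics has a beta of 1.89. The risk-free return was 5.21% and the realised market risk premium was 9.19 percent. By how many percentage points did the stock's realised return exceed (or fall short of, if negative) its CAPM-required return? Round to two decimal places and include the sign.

Realised HPR = (P1 + D1 − P0) / P0 = (81.36 + 1.24 − 66.72) / 66.72 = 15.88 / 66.72 = 23.8010%
CAPM required = R_f + β·MRP = 5.21% + 1.89 × 9.19% = 22.5791%
α = realised − required = 23.8010% − 22.5791% = +1.22%

+1.22%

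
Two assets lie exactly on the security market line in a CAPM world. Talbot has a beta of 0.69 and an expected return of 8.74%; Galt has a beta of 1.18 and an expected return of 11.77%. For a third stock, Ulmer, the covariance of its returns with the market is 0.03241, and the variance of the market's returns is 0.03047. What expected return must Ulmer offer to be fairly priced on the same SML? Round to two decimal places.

11.05%

MRP = (11.77% − 8.74%) / (1.18 − 0.69) = 6.1837%
R_f = 8.74% − 0.69 × 6.1837% = 4.4732%
β_Ulmer = Cov / Var(R_m) = 0.03241 / 0.03047 = 1.0637
E(R_Ulmer) = R_f + β × MRP = 4.4732% + 1.0637 × 6.1837% = 11.05%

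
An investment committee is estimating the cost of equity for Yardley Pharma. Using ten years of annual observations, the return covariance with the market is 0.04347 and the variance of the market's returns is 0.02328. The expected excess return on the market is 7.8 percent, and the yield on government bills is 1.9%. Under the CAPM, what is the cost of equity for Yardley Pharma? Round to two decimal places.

β = Cov(R_i, R_m) / Var(R_m) = 0.04347 / 0.02328 = 1.8673
E(R) = R_f + β × MRP = 1.9% + 1.8673 × 7.8% = 16.46%

16.46%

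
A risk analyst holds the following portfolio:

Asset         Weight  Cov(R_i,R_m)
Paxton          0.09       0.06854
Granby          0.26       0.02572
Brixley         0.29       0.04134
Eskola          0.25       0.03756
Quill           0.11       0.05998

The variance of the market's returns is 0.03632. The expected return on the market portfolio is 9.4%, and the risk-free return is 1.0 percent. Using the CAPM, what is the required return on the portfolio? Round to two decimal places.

10.44%

β_Paxton = 0.06854 / 0.03632 = 1.8871
β_Granby = 0.02572 / 0.03632 = 0.7081
β_Brixley = 0.04134 / 0.03632 = 1.1382
β_Eskola = 0.03756 / 0.03632 = 1.0341
β_Quill = 0.05998 / 0.03632 = 1.6514
β_P = Σ w_i β_i = 0.09×1.8871 + 0.26×0.7081 + 0.29×1.1382 + 0.25×1.0341 + 0.11×1.6514 = 1.1242
MRP = 9.4% − 1.0% = 8.40%
E(R_P) = R_f + β_P × MRP = 1.0% + 1.1242 × 8.4% = 10.44%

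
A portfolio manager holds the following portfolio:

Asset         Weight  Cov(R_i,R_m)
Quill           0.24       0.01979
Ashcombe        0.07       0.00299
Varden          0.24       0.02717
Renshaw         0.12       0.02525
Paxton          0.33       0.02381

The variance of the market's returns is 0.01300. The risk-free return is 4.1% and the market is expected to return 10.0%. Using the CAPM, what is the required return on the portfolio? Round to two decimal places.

14.25%

β_Quill = 0.01979 / 0.01300 = 1.5223
β_Ashcombe = 0.00299 / 0.01300 = 0.2300
β_Varden = 0.02717 / 0.01300 = 2.0900
β_Renshaw = 0.02525 / 0.01300 = 1.9423
β_Paxton = 0.02381 / 0.01300 = 1.8315
β_P = Σ w_i β_i = 0.24×1.5223 + 0.07×0.2300 + 0.24×2.0900 + 0.12×1.9423 + 0.33×1.8315 = 1.7205
MRP = 10.0% − 4.1% = 5.90%
E(R_P) = R_f + β_P × MRP = 4.1% + 1.7205 × 5.9% = 14.25%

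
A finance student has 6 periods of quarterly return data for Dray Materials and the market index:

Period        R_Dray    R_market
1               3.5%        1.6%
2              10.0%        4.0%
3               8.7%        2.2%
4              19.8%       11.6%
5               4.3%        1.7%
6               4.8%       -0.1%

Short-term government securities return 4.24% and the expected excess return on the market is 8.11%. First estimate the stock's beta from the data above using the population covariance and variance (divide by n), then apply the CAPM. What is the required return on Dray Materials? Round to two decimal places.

Mean R_i = (3.5 + 10.0 + 8.7 + 19.8 + 4.3 + 4.8) / 6 = 8.5167%
Mean R_m = (1.6 + 4.0 + 2.2 + 11.6 + 1.7 − 0.1) / 6 = 3.5000%
Σ(R_i − R̄_i)(R_m − R̄_m) = 122.4000  ⇒  Cov = 122.4000 / 6 = 20.4000
Σ(R_m − R̄_m)² = 87.3600  ⇒  Var(R_m) = 87.3600 / 6 = 14.5600
β = Cov / Var(R_m) = 20.4000 / 14.5600 = 1.4011
E(R) = R_f + β × MRP = 4.24% + 1.4011 × 8.11% = 15.60%

15.60%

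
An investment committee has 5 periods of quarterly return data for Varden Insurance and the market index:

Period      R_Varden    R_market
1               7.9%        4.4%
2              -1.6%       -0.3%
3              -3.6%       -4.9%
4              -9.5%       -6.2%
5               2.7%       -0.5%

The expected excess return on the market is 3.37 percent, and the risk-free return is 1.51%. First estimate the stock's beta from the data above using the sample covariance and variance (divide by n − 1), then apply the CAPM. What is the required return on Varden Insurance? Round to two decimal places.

Mean R_i = (7.9 − 1.6 − 3.6 − 9.5 + 2.7) / 5 = -0.8200%
Mean R_m = (4.4 − 0.3 − 4.9 − 6.2 − 0.5) / 5 = -1.5000%
Σ(R_i − R̄_i)(R_m − R̄_m) = 104.2800  ⇒  Cov = 104.2800 / 4 = 26.0700
Σ(R_m − R̄_m)² = 70.9000  ⇒  Var(R_m) = 70.9000 / 4 = 17.7250
β = Cov / Var(R_m) = 26.0700 / 17.7250 = 1.4708
E(R) = R_f + β × MRP = 1.51% + 1.4708 × 3.37% = 6.47%

6.47%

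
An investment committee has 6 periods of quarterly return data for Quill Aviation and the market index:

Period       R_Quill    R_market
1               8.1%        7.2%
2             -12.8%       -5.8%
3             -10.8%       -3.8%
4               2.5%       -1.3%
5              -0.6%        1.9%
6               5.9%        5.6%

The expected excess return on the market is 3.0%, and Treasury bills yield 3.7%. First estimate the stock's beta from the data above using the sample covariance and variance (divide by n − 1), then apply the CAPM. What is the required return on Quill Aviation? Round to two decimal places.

8.33%

Mean R_i = (8.1 − 12.8 − 10.8 + 2.5 − 0.6 + 5.9) / 6 = -1.2833%
Mean R_m = (7.2 − 5.8 − 3.8 − 1.3 + 1.9 + 5.6) / 6 = 0.6333%
Σ(R_i − R̄_i)(R_m − R̄_m) = 207.1267  ⇒  Cov = 207.1267 / 5 = 41.4253
Σ(R_m − R̄_m)² = 134.1733  ⇒  Var(R_m) = 134.1733 / 5 = 26.8347
β = Cov / Var(R_m) = 41.4253 / 26.8347 = 1.5437
E(R) = R_f + β × MRP = 3.7% + 1.5437 × 3.0% = 8.33%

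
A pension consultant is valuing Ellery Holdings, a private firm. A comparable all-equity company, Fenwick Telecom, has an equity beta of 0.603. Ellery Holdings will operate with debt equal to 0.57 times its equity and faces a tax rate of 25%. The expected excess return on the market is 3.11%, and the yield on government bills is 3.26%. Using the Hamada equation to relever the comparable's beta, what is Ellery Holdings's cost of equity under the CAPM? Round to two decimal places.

β_L = β_U × [1 + (1 − t)(D/E)] = 0.603 × [1 + (1 − 0.25) × 0.57]
    = 0.603 × [1 + 0.75 × 0.57] = 0.603 × 1.4275 = 0.8608
E(R) = R_f + β_L × MRP = 3.26% + 0.8608 × 3.11% = 5.94%

5.94%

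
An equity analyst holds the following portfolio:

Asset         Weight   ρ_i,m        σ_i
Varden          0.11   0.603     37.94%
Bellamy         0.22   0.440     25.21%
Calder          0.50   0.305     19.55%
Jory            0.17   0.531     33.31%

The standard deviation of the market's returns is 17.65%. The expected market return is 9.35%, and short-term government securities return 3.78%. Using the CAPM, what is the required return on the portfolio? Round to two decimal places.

β_Varden = 0.603 × 37.94% / 17.65% = 1.2962
β_Bellamy = 0.440 × 25.21% / 17.65% = 0.6285
β_Calder = 0.305 × 19.55% / 17.65% = 0.3378
β_Jory = 0.531 × 33.31% / 17.65% = 1.0021
β_P = Σ w_i β_i = 0.11×1.2962 + 0.22×0.6285 + 0.50×0.3378 + 0.17×1.0021 = 0.6201
MRP = 9.35% − 3.78% = 5.57%
E(R_P) = R_f + β_P × MRP = 3.78% + 0.6201 × 5.57% = 7.23%

7.23%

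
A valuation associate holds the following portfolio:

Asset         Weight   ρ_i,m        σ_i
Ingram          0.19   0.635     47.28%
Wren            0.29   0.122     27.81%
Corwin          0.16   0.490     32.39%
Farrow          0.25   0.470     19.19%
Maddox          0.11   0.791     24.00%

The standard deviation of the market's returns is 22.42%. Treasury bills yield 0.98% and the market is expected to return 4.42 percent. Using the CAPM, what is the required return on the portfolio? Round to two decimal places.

3.06%

β_Ingram = 0.635 × 47.28% / 22.42% = 1.3391
β_Wren = 0.122 × 27.81% / 22.42% = 0.1513
β_Corwin = 0.490 × 32.39% / 22.42% = 0.7079
β_Farrow = 0.470 × 19.19% / 22.42% = 0.4023
β_Maddox = 0.791 × 24.00% / 22.42% = 0.8467
β_P = Σ w_i β_i = 0.19×1.3391 + 0.29×0.1513 + 0.16×0.7079 + 0.25×0.4023 + 0.11×0.8467 = 0.6053
MRP = 4.42% − 0.98% = 3.44%
E(R_P) = R_f + β_P × MRP = 0.98% + 0.6053 × 3.44% = 3.06%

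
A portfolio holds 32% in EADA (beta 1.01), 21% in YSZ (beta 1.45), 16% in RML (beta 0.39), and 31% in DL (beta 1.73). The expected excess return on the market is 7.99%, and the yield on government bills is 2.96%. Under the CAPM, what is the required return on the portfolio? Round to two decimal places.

12.76%

β_P = Σ w_i β_i = 0.32×1.01 + 0.21×1.45 + 0.16×0.39 + 0.31×1.73 = 1.2264
E(R_P) = R_f + β_P × MRP = 2.96% + 1.2264 × 7.99% = 12.76%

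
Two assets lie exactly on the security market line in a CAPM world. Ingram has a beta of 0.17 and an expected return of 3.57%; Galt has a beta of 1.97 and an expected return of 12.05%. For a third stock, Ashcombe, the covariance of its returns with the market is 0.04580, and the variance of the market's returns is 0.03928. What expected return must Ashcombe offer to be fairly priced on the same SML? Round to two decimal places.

MRP = (12.05% − 3.57%) / (1.97 − 0.17) = 4.7111%
R_f = 3.57% − 0.17 × 4.7111% = 2.7691%
β_Ashcombe = Cov / Var(R_m) = 0.04580 / 0.03928 = 1.1660
E(R_Ashcombe) = R_f + β × MRP = 2.7691% + 1.1660 × 4.7111% = 8.26%

8.26%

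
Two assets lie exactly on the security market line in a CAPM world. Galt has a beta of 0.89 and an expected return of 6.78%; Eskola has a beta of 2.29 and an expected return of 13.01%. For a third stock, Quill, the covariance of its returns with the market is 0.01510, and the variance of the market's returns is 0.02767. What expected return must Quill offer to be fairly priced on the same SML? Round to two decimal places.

MRP = (13.01% − 6.78%) / (2.29 − 0.89) = 4.4500%
R_f = 6.78% − 0.89 × 4.4500% = 2.8195%
β_Quill = Cov / Var(R_m) = 0.01510 / 0.02767 = 0.5457
E(R_Quill) = R_f + β × MRP = 2.8195% + 0.5457 × 4.4500% = 5.25%

5.25%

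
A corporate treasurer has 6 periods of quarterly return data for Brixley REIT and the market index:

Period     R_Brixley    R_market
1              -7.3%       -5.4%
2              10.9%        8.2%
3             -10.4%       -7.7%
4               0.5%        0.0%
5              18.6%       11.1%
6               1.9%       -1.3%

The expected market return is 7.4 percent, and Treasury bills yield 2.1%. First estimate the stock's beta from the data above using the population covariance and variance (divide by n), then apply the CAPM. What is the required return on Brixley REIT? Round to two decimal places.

9.79%

Mean R_i = (-7.3 + 10.9 − 10.4 + 0.5 + 18.6 + 1.9) / 6 = 2.3667%
Mean R_m = (-5.4 + 8.2 − 7.7 + 0.0 + 11.1 − 1.3) / 6 = 0.8167%
Σ(R_i − R̄_i)(R_m − R̄_m) = 401.2733  ⇒  Cov = 401.2733 / 6 = 66.8789
Σ(R_m − R̄_m)² = 276.5883  ⇒  Var(R_m) = 276.5883 / 6 = 46.0981
β = Cov / Var(R_m) = 66.8789 / 46.0981 = 1.4508
MRP = 7.4% − 2.1% = 5.30%
E(R) = R_f + β × MRP = 2.1% + 1.4508 × 5.3% = 9.79%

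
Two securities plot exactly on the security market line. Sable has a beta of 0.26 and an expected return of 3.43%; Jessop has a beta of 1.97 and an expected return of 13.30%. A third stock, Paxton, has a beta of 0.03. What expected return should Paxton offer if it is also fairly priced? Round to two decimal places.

MRP (SML slope) = (13.30% − 3.43%) / (1.97 − 0.26) = 9.87% / 1.71 = 5.7719%
R_f (intercept) = 3.43% − 0.26 × 5.7719% = 1.9293%
E(R_Paxton) = R_f + β × MRP = 1.9293% + 0.03 × 5.7719% = 2.10%

2.10%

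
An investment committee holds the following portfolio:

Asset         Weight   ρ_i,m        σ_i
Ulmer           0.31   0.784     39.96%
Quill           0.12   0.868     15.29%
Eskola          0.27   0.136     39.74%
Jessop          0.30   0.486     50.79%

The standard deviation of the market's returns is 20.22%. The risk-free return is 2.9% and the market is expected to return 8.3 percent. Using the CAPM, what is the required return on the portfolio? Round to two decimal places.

8.29%

β_Ulmer = 0.784 × 39.96% / 20.22% = 1.5494
β_Quill = 0.868 × 15.29% / 20.22% = 0.6564
β_Eskola = 0.136 × 39.74% / 20.22% = 0.2673
β_Jessop = 0.486 × 50.79% / 20.22% = 1.2208
β_P = Σ w_i β_i = 0.31×1.5494 + 0.12×0.6564 + 0.27×0.2673 + 0.30×1.2208 = 0.9975
MRP = 8.3% − 2.9% = 5.40%
E(R_P) = R_f + β_P × MRP = 2.9% + 0.9975 × 5.4% = 8.29%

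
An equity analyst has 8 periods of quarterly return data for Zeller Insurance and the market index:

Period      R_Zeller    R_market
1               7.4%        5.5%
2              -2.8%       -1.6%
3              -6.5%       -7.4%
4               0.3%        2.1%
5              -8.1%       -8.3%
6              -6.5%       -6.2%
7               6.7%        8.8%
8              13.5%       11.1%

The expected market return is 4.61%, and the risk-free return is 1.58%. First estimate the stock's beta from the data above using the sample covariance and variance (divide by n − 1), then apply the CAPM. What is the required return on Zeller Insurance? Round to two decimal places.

Mean R_i = (7.4 − 2.8 − 6.5 + 0.3 − 8.1 − 6.5 + 6.7 + 13.5) / 8 = 0.5000%
Mean R_m = (5.5 − 1.6 − 7.4 + 2.1 − 8.3 − 6.2 + 8.8 + 11.1) / 8 = 0.5000%
Σ(R_i − R̄_i)(R_m − R̄_m) = 408.2500  ⇒  Cov = 408.2500 / 7 = 58.3214
Σ(R_m − R̄_m)² = 397.9600  ⇒  Var(R_m) = 397.9600 / 7 = 56.8514
β = Cov / Var(R_m) = 58.3214 / 56.8514 = 1.0259
MRP = 4.61% − 1.58% = 3.03%
E(R) = R_f + β × MRP = 1.58% + 1.0259 × 3.03% = 4.69%

4.69%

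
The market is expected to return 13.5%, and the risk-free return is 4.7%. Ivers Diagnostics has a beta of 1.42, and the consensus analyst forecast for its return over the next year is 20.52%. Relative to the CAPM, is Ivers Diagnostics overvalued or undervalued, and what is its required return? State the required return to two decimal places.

MRP = 13.5% − 4.7% = 8.80%
Required return = R_f + β·MRP = 4.7% + 1.42 × 8.8% = 17.20%
Forecast 20.52% > required 17.20% → the stock plots above the SML → undervalued.

Undervalued; required return 17.20%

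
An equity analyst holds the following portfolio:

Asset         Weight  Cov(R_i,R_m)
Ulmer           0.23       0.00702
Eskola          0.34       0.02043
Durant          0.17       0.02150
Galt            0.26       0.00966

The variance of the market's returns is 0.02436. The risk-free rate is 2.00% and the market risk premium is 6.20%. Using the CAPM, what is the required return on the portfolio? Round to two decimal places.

β_Ulmer = 0.00702 / 0.02436 = 0.2882
β_Eskola = 0.02043 / 0.02436 = 0.8387
β_Durant = 0.02150 / 0.02436 = 0.8826
β_Galt = 0.00966 / 0.02436 = 0.3966
β_P = Σ w_i β_i = 0.23×0.2882 + 0.34×0.8387 + 0.17×0.8826 + 0.26×0.3966 = 0.6046
E(R_P) = R_f + β_P × MRP = 2.00% + 0.6046 × 6.20% = 5.75%

5.75%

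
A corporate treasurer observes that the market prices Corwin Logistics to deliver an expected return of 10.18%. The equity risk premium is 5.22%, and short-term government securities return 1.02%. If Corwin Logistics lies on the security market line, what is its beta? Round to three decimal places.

1.755

β = (E(R) − R_f) / MRP = (10.18% − 1.02%) / 5.22% = 9.16% / 5.22% = 1.755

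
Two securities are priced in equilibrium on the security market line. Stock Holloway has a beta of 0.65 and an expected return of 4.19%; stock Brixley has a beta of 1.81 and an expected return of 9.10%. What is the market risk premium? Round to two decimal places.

Both satisfy E(R) = R_f + β·MRP, so the slope of the SML is
MRP = (9.10% − 4.19%) / (1.81 − 0.65) = 4.91% / 1.16 = 4.2328%

4.23%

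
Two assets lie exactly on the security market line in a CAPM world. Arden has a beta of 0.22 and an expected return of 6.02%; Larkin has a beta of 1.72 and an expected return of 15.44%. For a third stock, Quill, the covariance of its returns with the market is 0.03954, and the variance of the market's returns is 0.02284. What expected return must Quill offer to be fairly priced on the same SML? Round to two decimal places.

MRP = (15.44% − 6.02%) / (1.72 − 0.22) = 6.2800%
R_f = 6.02% − 0.22 × 6.2800% = 4.6384%
β_Quill = Cov / Var(R_m) = 0.03954 / 0.02284 = 1.7312
E(R_Quill) = R_f + β × MRP = 4.6384% + 1.7312 × 6.2800% = 15.51%

15.51%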